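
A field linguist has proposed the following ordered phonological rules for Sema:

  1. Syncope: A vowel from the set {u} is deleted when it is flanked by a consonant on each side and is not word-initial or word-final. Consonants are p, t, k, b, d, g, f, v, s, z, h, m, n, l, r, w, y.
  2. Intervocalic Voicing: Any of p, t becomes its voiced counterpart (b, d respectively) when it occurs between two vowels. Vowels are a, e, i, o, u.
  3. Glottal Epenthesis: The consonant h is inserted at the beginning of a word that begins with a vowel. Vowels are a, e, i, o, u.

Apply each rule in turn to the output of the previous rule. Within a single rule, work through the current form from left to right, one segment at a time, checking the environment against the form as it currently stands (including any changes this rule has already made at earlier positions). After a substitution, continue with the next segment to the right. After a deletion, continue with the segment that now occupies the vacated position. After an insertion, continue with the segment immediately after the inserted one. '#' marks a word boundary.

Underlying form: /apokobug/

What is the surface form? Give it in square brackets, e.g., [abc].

[habokobg]

1 Syncope: [apokobug] → [apokobg]
2 Intervocalic Voicing: [apokobg] → [abokobg]
3 Glottal Epenthesis: [abokobg] → [habokobg]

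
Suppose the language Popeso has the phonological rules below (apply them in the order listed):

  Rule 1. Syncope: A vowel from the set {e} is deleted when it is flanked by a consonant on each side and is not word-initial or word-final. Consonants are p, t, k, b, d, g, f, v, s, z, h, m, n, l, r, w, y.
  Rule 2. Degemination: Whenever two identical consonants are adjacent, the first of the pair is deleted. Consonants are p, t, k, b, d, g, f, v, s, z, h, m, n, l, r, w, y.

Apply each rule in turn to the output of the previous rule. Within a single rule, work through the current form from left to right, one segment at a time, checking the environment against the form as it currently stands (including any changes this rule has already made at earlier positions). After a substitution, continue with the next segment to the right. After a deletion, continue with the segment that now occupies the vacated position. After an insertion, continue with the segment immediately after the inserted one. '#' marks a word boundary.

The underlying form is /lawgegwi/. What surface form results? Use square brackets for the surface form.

Rule 1 Syncope: [lawgegwi] → [lawggwi]
Rule 2 Degemination: [lawggwi] → [lawgwi]

[lawgwi]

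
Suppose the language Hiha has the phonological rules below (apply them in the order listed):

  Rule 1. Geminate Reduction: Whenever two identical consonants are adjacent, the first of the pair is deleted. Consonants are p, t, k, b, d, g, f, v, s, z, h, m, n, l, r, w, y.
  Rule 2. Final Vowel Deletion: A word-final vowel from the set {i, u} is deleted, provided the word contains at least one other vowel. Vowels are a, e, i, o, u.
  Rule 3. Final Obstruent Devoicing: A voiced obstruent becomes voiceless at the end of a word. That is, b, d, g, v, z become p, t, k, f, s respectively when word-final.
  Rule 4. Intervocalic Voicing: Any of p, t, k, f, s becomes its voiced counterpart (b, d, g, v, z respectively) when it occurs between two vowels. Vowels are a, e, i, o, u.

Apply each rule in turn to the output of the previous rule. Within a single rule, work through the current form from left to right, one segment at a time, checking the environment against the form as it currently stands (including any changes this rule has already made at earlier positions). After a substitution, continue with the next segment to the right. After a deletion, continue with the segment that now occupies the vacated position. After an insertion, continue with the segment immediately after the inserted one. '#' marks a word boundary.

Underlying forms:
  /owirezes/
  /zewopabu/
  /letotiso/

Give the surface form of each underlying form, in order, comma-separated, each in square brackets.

[owirezes], [zewobap], [ledodizo]

/owirezes/:
  Rule 1 Geminate Reduction: no change — [owirezes]
  Rule 2 Final Vowel Deletion: no change — [owirezes]
  Rule 3 Final Obstruent Devoicing: no change — [owirezes]
  Rule 4 Intervocalic Voicing: no change — [owirezes]
/zewopabu/:
  Rule 1 Geminate Reduction: no change — [zewopabu]
  Rule 2 Final Vowel Deletion: [zewopabu] → [zewopab]
  Rule 3 Final Obstruent Devoicing: [zewopab] → [zewopap]
  Rule 4 Intervocalic Voicing: [zewopap] → [zewobap]
/letotiso/:
  Rule 1 Geminate Reduction: no change — [letotiso]
  Rule 2 Final Vowel Deletion: no change — [letotiso]
  Rule 3 Final Obstruent Devoicing: no change — [letotiso]
  Rule 4 Intervocalic Voicing: [letotiso] → [ledodizo]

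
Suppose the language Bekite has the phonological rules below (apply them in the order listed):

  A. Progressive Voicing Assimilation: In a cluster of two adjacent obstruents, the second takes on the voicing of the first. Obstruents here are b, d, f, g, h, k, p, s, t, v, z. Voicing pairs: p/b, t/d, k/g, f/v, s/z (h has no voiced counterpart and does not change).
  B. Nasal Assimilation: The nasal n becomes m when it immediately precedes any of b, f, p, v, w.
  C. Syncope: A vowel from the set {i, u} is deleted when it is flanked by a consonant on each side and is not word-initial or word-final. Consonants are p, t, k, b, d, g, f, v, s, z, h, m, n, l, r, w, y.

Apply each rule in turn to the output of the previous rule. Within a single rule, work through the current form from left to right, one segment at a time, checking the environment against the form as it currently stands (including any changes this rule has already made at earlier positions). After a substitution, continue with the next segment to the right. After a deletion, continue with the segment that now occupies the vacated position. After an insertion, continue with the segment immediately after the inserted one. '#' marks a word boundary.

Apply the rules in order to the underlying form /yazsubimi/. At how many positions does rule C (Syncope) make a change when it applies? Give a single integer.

2

A Progressive Voicing Assimilation: [yazsubimi] → [yazzubimi]
B Nasal Assimilation: no change — [yazzubimi]
C Syncope: [yazzubimi] → [yazzbmi]
Rule C changed 2 position(s).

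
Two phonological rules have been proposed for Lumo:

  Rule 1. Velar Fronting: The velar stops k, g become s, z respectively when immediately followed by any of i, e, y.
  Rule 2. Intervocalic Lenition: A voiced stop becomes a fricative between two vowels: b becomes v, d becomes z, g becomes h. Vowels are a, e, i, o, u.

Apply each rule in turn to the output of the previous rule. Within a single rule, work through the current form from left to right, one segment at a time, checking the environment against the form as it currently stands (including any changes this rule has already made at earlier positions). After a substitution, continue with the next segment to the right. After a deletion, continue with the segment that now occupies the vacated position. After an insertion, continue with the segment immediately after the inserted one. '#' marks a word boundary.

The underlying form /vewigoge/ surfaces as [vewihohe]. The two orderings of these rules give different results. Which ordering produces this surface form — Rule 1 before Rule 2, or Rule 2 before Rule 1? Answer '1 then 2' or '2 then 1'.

2 then 1

Order 1 then 2:
  1 Velar Fronting: [vewigoge] → [vewigoze]
  2 Intervocalic Lenition: [vewigoze] → [vewihoze]
  result: [vewihoze]
Order 2 then 1:
  2 Intervocalic Lenition: [vewigoge] → [vewihohe]
  1 Velar Fronting: no change — [vewihohe]
  result: [vewihohe]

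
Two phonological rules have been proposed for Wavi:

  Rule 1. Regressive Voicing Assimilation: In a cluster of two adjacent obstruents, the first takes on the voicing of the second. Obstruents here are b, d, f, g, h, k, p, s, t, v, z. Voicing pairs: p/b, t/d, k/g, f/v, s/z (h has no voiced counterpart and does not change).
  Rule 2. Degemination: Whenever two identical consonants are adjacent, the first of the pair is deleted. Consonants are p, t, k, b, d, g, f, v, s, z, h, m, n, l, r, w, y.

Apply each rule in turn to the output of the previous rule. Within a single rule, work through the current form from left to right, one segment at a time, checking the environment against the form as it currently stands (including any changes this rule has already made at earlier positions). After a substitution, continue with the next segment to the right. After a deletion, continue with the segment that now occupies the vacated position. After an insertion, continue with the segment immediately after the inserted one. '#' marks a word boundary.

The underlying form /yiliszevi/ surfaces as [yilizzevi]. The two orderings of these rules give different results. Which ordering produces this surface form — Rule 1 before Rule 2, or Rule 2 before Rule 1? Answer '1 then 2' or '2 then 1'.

Order 1 then 2:
  1 Regressive Voicing Assimilation: [yiliszevi] → [yilizzevi]
  2 Degemination: [yilizzevi] → [yilizevi]
  result: [yilizevi]
Order 2 then 1:
  2 Degemination: no change — [yiliszevi]
  1 Regressive Voicing Assimilation: [yiliszevi] → [yilizzevi]
  result: [yilizzevi]

2 then 1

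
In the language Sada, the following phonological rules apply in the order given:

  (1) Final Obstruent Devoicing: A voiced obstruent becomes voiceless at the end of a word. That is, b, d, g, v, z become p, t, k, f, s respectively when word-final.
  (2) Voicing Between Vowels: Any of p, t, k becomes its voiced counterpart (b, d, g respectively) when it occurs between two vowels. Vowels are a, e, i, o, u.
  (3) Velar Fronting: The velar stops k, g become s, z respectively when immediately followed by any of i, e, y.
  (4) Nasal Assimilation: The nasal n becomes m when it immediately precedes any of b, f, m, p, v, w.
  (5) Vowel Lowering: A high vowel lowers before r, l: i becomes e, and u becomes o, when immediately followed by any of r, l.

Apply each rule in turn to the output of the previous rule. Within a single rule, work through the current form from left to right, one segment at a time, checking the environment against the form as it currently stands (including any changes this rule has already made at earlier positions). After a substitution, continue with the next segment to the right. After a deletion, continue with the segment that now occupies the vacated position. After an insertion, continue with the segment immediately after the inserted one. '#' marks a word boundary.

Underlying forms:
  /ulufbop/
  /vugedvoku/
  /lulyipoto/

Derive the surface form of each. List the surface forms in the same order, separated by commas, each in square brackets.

[olufbop], [vuzedvogu], [lolyibodo]

/ulufbop/:
  (1) Final Obstruent Devoicing: no change — [ulufbop]
  (2) Voicing Between Vowels: no change — [ulufbop]
  (3) Velar Fronting: no change — [ulufbop]
  (4) Nasal Assimilation: no change — [ulufbop]
  (5) Vowel Lowering: [ulufbop] → [olufbop]
/vugedvoku/:
  (1) Final Obstruent Devoicing: no change — [vugedvoku]
  (2) Voicing Between Vowels: [vugedvoku] → [vugedvogu]
  (3) Velar Fronting: [vugedvogu] → [vuzedvogu]
  (4) Nasal Assimilation: no change — [vuzedvogu]
  (5) Vowel Lowering: no change — [vuzedvogu]
/lulyipoto/:
  (1) Final Obstruent Devoicing: no change — [lulyipoto]
  (2) Voicing Between Vowels: [lulyipoto] → [lulyibodo]
  (3) Velar Fronting: no change — [lulyibodo]
  (4) Nasal Assimilation: no change — [lulyibodo]
  (5) Vowel Lowering: [lulyibodo] → [lolyibodo]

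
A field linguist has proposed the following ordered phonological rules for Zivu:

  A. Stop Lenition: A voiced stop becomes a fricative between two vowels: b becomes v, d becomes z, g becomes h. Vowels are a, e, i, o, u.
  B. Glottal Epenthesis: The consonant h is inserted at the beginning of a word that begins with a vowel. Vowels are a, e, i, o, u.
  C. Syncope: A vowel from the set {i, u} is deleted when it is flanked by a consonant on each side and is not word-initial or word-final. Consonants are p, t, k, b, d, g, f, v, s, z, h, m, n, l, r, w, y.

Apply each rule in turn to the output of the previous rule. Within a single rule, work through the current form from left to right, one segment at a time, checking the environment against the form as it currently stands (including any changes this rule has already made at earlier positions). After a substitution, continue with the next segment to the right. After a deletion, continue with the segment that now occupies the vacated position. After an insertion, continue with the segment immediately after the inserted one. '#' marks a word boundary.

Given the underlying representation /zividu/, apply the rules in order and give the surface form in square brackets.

A Stop Lenition: [zividu] → [zivizu]
B Glottal Epenthesis: no change — [zivizu]
C Syncope: [zivizu] → [zvzu]

[zvzu]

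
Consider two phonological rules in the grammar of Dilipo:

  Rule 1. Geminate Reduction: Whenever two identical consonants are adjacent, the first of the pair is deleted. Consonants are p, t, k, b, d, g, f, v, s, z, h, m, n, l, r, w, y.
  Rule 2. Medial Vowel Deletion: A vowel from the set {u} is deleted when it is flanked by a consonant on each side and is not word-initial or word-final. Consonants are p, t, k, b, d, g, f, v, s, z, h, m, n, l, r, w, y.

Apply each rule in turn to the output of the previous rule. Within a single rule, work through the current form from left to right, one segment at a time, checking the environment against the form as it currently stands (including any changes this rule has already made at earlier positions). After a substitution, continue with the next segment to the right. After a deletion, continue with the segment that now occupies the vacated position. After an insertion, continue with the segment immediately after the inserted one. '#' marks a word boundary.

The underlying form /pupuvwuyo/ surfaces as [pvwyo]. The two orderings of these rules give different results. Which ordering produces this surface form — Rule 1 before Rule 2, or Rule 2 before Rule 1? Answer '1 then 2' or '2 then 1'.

Order 1 then 2:
  1 Geminate Reduction: no change — [pupuvwuyo]
  2 Medial Vowel Deletion: [pupuvwuyo] → [ppvwyo]
  result: [ppvwyo]
Order 2 then 1:
  2 Medial Vowel Deletion: [pupuvwuyo] → [ppvwyo]
  1 Geminate Reduction: [ppvwyo] → [pvwyo]
  result: [pvwyo]

2 then 1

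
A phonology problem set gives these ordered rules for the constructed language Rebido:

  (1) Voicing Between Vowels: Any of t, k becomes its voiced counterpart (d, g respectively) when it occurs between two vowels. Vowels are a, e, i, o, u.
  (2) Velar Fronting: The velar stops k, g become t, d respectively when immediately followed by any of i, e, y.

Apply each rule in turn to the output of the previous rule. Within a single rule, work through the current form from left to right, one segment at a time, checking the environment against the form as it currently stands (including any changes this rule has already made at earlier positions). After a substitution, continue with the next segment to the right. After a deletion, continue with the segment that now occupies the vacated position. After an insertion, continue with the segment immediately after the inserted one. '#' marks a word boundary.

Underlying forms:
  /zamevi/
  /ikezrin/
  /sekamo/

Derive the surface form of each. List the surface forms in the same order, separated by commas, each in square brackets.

/zamevi/:
  (1) Voicing Between Vowels: no change — [zamevi]
  (2) Velar Fronting: no change — [zamevi]
/ikezrin/:
  (1) Voicing Between Vowels: [ikezrin] → [igezrin]
  (2) Velar Fronting: [igezrin] → [idezrin]
/sekamo/:
  (1) Voicing Between Vowels: [sekamo] → [segamo]
  (2) Velar Fronting: no change — [segamo]

[zamevi], [idezrin], [segamo]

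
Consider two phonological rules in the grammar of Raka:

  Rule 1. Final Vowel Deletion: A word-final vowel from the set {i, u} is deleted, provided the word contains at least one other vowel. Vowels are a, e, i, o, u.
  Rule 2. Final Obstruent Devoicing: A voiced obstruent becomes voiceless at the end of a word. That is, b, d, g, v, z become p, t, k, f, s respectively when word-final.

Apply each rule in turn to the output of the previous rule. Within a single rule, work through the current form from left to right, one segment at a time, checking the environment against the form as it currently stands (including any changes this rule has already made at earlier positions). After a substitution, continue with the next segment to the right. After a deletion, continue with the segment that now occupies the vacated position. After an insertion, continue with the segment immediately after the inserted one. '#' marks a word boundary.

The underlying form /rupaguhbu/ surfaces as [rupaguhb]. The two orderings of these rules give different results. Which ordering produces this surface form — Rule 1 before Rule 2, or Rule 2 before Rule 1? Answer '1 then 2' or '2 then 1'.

Order 1 then 2:
  1 Final Vowel Deletion: [rupaguhbu] → [rupaguhb]
  2 Final Obstruent Devoicing: [rupaguhb] → [rupaguhp]
  result: [rupaguhp]
Order 2 then 1:
  2 Final Obstruent Devoicing: no change — [rupaguhbu]
  1 Final Vowel Deletion: [rupaguhbu] → [rupaguhb]
  result: [rupaguhb]

2 then 1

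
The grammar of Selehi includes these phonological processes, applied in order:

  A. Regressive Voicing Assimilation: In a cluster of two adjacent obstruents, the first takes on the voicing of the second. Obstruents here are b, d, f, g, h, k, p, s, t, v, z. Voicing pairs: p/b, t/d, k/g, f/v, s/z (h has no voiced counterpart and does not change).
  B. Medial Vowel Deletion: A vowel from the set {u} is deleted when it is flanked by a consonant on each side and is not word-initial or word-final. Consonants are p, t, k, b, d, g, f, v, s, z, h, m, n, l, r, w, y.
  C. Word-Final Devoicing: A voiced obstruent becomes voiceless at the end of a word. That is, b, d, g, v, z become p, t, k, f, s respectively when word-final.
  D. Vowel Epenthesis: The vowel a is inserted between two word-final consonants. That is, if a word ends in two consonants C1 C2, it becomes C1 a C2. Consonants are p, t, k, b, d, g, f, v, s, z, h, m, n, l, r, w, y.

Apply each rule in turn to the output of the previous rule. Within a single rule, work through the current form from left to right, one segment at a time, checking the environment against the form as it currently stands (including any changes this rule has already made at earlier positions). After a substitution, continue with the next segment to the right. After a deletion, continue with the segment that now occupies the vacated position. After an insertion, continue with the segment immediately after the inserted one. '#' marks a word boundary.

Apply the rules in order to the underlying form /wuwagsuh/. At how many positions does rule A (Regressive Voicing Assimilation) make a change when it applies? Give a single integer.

1

A Regressive Voicing Assimilation: [wuwagsuh] → [wuwaksuh]
B Medial Vowel Deletion: [wuwaksuh] → [wwaksh]
C Word-Final Devoicing: no change — [wwaksh]
D Vowel Epenthesis: [wwaksh] → [wwaksah]
Rule A changed 1 position(s).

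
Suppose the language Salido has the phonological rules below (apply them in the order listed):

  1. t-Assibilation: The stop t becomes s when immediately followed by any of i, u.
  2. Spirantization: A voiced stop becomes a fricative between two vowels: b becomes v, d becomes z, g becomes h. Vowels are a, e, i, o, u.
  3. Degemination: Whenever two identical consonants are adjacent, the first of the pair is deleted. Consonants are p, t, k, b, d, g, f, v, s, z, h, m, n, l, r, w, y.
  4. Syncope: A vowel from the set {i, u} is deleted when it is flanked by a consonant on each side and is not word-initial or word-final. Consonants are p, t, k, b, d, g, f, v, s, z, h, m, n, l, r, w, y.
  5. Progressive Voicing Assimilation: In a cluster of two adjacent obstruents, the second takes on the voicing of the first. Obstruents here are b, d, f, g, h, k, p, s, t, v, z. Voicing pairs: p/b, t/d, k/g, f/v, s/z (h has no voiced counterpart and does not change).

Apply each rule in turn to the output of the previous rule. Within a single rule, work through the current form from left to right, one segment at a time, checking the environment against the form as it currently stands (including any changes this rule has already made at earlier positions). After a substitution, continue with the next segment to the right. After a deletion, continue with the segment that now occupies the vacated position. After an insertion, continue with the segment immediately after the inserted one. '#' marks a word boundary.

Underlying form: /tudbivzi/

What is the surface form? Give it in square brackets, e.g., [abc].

[stpfsi]

1 t-Assibilation: [tudbivzi] → [sudbivzi]
2 Spirantization: no change — [sudbivzi]
3 Degemination: no change — [sudbivzi]
4 Syncope: [sudbivzi] → [sdbvzi]
5 Progressive Voicing Assimilation: [sdbvzi] → [stpfsi]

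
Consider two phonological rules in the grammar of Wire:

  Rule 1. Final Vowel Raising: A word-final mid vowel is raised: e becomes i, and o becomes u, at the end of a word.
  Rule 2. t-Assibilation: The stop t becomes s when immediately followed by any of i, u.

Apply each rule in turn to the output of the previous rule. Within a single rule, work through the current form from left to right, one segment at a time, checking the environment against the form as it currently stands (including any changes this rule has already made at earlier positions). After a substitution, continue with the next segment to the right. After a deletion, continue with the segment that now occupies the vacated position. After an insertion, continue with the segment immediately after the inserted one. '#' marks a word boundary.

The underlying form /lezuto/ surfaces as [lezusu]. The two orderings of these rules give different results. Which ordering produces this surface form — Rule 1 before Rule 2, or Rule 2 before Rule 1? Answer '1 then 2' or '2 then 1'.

Order 1 then 2:
  1 Final Vowel Raising: [lezuto] → [lezutu]
  2 t-Assibilation: [lezutu] → [lezusu]
  result: [lezusu]
Order 2 then 1:
  2 t-Assibilation: no change — [lezuto]
  1 Final Vowel Raising: [lezuto] → [lezutu]
  result: [lezutu]

1 then 2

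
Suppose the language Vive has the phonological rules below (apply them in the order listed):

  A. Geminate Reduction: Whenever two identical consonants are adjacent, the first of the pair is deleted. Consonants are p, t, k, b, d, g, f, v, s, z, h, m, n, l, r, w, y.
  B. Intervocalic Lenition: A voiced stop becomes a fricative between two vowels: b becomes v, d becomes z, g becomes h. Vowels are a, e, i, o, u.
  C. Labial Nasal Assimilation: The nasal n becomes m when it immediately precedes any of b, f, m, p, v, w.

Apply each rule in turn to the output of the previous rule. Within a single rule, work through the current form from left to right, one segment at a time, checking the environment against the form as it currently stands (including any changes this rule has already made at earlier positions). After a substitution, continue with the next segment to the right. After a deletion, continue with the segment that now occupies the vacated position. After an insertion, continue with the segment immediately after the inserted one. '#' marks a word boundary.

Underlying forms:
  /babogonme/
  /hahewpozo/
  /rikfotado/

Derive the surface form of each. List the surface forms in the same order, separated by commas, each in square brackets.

/babogonme/:
  A Geminate Reduction: no change — [babogonme]
  B Intervocalic Lenition: [babogonme] → [bavohonme]
  C Labial Nasal Assimilation: [bavohonme] → [bavohomme]
/hahewpozo/:
  A Geminate Reduction: no change — [hahewpozo]
  B Intervocalic Lenition: no change — [hahewpozo]
  C Labial Nasal Assimilation: no change — [hahewpozo]
/rikfotado/:
  A Geminate Reduction: no change — [rikfotado]
  B Intervocalic Lenition: [rikfotado] → [rikfotazo]
  C Labial Nasal Assimilation: no change — [rikfotazo]

[bavohomme], [hahewpozo], [rikfotazo]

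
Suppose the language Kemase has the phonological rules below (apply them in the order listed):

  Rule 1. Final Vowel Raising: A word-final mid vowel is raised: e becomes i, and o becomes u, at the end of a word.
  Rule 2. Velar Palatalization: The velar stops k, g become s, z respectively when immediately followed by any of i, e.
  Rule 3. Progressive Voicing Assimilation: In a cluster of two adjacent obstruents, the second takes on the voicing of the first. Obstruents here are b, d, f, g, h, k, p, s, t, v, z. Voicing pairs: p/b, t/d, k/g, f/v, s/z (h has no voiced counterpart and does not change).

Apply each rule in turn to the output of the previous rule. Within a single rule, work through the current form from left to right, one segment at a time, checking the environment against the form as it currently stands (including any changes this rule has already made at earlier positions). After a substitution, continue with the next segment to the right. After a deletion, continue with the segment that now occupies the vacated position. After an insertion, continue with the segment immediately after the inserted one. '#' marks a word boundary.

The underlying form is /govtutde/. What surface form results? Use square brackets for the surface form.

[govdutti]

Rule 1 Final Vowel Raising: [govtutde] → [govtutdi]
Rule 2 Velar Palatalization: no change — [govtutdi]
Rule 3 Progressive Voicing Assimilation: [govtutdi] → [govdutti]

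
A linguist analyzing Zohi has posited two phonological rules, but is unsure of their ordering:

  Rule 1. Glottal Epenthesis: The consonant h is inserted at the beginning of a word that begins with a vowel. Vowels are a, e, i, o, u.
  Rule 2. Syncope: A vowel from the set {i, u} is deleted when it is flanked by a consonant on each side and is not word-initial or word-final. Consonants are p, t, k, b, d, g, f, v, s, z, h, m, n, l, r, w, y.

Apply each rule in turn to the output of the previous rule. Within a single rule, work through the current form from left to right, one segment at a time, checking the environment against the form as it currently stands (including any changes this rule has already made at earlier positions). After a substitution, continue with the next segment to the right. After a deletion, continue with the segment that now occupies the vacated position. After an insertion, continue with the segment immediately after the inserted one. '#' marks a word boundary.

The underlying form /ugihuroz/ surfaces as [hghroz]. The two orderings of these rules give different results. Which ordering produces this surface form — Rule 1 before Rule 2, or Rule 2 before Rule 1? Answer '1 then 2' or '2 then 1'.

Order 1 then 2:
  1 Glottal Epenthesis: [ugihuroz] → [hugihuroz]
  2 Syncope: [hugihuroz] → [hghroz]
  result: [hghroz]
Order 2 then 1:
  2 Syncope: [ugihuroz] → [ughroz]
  1 Glottal Epenthesis: [ughroz] → [hughroz]
  result: [hughroz]

1 then 2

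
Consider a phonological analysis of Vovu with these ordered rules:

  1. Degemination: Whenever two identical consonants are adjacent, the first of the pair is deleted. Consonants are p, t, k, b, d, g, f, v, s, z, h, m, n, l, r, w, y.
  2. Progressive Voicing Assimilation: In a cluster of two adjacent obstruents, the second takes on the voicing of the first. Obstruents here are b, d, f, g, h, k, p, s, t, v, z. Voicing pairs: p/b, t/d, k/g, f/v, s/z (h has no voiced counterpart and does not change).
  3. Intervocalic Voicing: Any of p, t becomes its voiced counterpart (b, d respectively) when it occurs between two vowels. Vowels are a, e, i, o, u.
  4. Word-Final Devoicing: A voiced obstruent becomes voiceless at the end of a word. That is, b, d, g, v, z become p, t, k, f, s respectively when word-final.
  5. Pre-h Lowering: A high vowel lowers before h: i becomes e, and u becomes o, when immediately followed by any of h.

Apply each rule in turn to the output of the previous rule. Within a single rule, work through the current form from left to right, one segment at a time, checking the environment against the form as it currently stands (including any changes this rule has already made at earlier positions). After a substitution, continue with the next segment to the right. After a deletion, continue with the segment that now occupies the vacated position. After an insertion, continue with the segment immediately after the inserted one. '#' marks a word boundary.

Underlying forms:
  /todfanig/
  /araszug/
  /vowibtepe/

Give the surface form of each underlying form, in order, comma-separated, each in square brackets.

/todfanig/:
  1 Degemination: no change — [todfanig]
  2 Progressive Voicing Assimilation: [todfanig] → [todvanig]
  3 Intervocalic Voicing: no change — [todvanig]
  4 Word-Final Devoicing: [todvanig] → [todvanik]
  5 Pre-h Lowering: no change — [todvanik]
/araszug/:
  1 Degemination: no change — [araszug]
  2 Progressive Voicing Assimilation: [araszug] → [arassug]
  3 Intervocalic Voicing: no change — [arassug]
  4 Word-Final Devoicing: [arassug] → [arassuk]
  5 Pre-h Lowering: no change — [arassuk]
/vowibtepe/:
  1 Degemination: no change — [vowibtepe]
  2 Progressive Voicing Assimilation: [vowibtepe] → [vowibdepe]
  3 Intervocalic Voicing: [vowibdepe] → [vowibdebe]
  4 Word-Final Devoicing: no change — [vowibdebe]
  5 Pre-h Lowering: no change — [vowibdebe]

[todvanik], [arassuk], [vowibdebe]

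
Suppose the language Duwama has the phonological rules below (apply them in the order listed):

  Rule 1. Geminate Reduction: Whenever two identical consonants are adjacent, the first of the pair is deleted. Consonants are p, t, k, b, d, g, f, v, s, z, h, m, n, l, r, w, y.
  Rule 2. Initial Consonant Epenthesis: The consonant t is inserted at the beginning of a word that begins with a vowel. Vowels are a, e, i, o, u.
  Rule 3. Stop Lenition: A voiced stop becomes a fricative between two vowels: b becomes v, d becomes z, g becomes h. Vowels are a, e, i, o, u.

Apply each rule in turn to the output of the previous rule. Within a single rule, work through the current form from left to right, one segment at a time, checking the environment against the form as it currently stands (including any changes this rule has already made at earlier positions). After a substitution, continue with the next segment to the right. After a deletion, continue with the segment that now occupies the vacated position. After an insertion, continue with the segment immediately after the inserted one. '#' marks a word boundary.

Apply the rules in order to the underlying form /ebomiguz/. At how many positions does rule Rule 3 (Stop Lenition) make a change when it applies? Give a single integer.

2

Rule 1 Geminate Reduction: no change — [ebomiguz]
Rule 2 Initial Consonant Epenthesis: [ebomiguz] → [tebomiguz]
Rule 3 Stop Lenition: [tebomiguz] → [tevomihuz]
Rule Rule 3 changed 2 position(s).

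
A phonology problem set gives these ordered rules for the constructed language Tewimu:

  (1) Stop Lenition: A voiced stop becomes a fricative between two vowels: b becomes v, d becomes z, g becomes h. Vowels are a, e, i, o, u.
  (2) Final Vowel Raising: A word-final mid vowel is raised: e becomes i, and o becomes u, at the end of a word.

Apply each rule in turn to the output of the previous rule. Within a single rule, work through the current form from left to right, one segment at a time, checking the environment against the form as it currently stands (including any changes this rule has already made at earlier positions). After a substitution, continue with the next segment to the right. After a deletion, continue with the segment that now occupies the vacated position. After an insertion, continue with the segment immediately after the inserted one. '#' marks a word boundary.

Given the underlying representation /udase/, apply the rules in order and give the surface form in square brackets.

(1) Stop Lenition: [udase] → [uzase]
(2) Final Vowel Raising: [uzase] → [uzasi]

[uzasi]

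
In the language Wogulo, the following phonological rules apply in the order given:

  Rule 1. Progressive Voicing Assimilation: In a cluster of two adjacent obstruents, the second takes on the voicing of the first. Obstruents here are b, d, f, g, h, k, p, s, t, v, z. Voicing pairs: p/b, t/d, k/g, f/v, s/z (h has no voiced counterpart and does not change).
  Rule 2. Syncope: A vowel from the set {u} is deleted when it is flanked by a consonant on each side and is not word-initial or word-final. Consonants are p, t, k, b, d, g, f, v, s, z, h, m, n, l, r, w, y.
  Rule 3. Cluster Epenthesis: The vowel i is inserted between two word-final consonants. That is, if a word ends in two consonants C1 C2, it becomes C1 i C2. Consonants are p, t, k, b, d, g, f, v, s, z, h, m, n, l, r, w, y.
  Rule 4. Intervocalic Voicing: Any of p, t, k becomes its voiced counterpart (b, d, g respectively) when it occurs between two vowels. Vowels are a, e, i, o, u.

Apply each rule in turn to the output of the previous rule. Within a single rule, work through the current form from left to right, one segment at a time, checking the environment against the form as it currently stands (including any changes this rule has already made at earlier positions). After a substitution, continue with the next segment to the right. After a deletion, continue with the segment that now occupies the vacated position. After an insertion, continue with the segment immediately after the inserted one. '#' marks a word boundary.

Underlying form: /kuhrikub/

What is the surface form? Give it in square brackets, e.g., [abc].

[khrigib]

Rule 1 Progressive Voicing Assimilation: no change — [kuhrikub]
Rule 2 Syncope: [kuhrikub] → [khrikb]
Rule 3 Cluster Epenthesis: [khrikb] → [khrikib]
Rule 4 Intervocalic Voicing: [khrikib] → [khrigib]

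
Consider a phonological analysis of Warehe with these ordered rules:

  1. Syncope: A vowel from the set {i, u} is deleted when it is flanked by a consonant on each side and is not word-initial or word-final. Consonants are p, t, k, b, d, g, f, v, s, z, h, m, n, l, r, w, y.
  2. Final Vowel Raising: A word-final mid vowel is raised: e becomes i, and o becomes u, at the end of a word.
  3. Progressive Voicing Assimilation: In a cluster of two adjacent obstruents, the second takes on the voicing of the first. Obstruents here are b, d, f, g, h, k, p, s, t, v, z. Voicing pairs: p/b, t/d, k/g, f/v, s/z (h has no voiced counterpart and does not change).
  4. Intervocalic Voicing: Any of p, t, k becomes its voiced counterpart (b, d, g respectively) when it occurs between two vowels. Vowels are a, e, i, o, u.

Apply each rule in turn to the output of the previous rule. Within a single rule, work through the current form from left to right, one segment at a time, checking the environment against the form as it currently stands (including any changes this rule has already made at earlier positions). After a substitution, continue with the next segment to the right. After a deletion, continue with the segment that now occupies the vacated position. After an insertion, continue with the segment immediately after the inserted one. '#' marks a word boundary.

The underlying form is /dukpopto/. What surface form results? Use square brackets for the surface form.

1 Syncope: [dukpopto] → [dkpopto]
2 Final Vowel Raising: [dkpopto] → [dkpoptu]
3 Progressive Voicing Assimilation: [dkpoptu] → [dgboptu]
4 Intervocalic Voicing: no change — [dgboptu]

[dgboptu]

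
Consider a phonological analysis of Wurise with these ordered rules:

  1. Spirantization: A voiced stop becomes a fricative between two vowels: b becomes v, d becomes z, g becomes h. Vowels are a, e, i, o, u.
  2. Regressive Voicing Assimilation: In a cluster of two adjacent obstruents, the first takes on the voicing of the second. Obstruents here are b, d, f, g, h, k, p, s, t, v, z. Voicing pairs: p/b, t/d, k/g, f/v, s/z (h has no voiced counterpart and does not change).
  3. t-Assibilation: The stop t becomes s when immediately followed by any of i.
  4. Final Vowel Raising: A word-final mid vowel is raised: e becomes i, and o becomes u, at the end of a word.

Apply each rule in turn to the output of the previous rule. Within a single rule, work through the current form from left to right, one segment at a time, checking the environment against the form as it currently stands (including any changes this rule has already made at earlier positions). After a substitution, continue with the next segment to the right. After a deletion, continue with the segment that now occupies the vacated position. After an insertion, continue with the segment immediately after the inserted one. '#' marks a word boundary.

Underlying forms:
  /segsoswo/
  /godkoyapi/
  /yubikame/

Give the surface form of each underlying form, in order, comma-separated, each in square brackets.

/segsoswo/:
  1 Spirantization: no change — [segsoswo]
  2 Regressive Voicing Assimilation: [segsoswo] → [seksoswo]
  3 t-Assibilation: no change — [seksoswo]
  4 Final Vowel Raising: [seksoswo] → [seksoswu]
/godkoyapi/:
  1 Spirantization: no change — [godkoyapi]
  2 Regressive Voicing Assimilation: [godkoyapi] → [gotkoyapi]
  3 t-Assibilation: no change — [gotkoyapi]
  4 Final Vowel Raising: no change — [gotkoyapi]
/yubikame/:
  1 Spirantization: [yubikame] → [yuvikame]
  2 Regressive Voicing Assimilation: no change — [yuvikame]
  3 t-Assibilation: no change — [yuvikame]
  4 Final Vowel Raising: [yuvikame] → [yuvikami]

[seksoswu], [gotkoyapi], [yuvikami]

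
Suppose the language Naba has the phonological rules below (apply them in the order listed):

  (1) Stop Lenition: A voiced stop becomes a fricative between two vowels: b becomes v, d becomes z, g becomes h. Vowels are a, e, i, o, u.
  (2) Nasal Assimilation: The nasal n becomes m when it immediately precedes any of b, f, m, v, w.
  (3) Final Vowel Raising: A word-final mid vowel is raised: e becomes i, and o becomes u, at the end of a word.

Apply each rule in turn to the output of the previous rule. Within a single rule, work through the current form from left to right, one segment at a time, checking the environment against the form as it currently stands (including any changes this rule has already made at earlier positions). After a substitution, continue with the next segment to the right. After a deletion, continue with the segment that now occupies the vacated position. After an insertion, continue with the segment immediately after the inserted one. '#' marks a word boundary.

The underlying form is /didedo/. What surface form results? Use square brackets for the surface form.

(1) Stop Lenition: [didedo] → [dizezo]
(2) Nasal Assimilation: no change — [dizezo]
(3) Final Vowel Raising: [dizezo] → [dizezu]

[dizezu]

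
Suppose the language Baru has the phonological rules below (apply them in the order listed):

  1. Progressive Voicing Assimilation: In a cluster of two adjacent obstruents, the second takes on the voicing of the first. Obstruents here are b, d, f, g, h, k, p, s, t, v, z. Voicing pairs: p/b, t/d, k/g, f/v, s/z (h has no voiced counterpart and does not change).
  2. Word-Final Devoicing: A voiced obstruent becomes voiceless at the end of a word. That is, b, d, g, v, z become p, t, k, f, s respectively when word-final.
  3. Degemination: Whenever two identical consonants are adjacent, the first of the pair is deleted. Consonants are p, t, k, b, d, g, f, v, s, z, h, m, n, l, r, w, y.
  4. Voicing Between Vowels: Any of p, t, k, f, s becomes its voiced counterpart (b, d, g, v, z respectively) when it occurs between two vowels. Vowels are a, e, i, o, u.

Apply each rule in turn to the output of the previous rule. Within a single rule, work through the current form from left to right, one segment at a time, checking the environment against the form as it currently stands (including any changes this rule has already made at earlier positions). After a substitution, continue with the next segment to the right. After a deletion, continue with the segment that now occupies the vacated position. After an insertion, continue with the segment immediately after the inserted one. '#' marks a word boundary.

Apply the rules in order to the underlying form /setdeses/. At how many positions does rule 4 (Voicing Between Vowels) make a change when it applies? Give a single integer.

2

1 Progressive Voicing Assimilation: [setdeses] → [setteses]
2 Word-Final Devoicing: no change — [setteses]
3 Degemination: [setteses] → [seteses]
4 Voicing Between Vowels: [seteses] → [sedezes]
Rule 4 changed 2 position(s).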